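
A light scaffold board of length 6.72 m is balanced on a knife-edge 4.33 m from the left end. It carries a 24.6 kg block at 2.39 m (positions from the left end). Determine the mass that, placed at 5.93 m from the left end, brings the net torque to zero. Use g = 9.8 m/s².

Take moments about the knife-edge (at 4.33 m from the left end).
Block: 24.6 × 9.8 = 241.1 N down at 2.39 m → arm 1.94 m, τ = 241.1 × 1.94 = 467.7 N·m counterclockwise.
Net moment of known loads = 467.7 N·m counterclockwise.
An unknown mass m at 5.93 m has arm 1.6 m; its moment is m·g·1.6 clockwise.
For rotational equilibrium, m × 9.8 × 1.6 = 467.7, so m = 467.7 / (9.8 × 1.6) = 29.8 kg.

m ≈ 29.8 kg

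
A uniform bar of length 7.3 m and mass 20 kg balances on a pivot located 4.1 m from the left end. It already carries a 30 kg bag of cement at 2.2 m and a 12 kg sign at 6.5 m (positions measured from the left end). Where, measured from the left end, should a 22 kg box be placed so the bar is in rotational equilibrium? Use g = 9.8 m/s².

x ≈ 5.79 m from the left end

Sum moments about the pivot (at 4.1 m from the left end) (the support reaction has zero arm there).
Beam weight: 20 × 9.8 = 196 N down at 3.65 m → arm 0.45 m, τ = 196 × 0.45 = 88.2 N·m counterclockwise.
Bag of cement: 30 × 9.8 = 294 N down at 2.2 m → arm 1.9 m, τ = 294 × 1.9 = 558.6 N·m counterclockwise.
Sign: 12 × 9.8 = 117.6 N down at 6.5 m → arm 2.4 m, τ = 117.6 × 2.4 = 282.2 N·m clockwise.
Net moment of existing loads = 364.6 N·m counterclockwise.
The box weighs 22 × 9.8 = 215.6 N and must supply an equal clockwise moment, so its lever arm about the pivot is 364.6 / 215.6 = 1.69 m.
That puts it at 4.1 + 1.69 = 5.79 m from the left end.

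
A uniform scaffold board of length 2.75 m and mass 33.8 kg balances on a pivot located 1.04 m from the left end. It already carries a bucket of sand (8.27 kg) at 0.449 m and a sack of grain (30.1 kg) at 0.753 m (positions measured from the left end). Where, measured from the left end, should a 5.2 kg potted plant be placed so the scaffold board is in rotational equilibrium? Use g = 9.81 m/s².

Taking torques about the pivot (at 1.04 m from the left end):
Beam weight: 33.8 × 9.81 = 331.6 N down at 1.375 m → arm 0.335 m, τ = 331.6 × 0.335 = 111.1 N·m clockwise.
Bucket of sand: 8.27 × 9.81 = 81.13 N down at 0.449 m → arm 0.591 m, τ = 81.13 × 0.591 = 47.95 N·m counterclockwise.
Sack of grain: 30.1 × 9.81 = 295.3 N down at 0.753 m → arm 0.287 m, τ = 295.3 × 0.287 = 84.75 N·m counterclockwise.
Net moment of existing loads = 21.6 N·m counterclockwise.
The potted plant weighs 5.2 × 9.81 = 51.01 N and must supply an equal clockwise moment, so its lever arm about the pivot is 21.6 / 51.01 = 0.423 m.
That puts it at 1.04 + 0.423 = 1.46 m from the left end.

x ≈ 1.46 m from the left end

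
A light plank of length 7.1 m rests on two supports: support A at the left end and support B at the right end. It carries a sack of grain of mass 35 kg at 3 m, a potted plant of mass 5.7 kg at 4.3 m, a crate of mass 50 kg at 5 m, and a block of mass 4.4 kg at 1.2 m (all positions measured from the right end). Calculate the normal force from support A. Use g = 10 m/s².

R_A ≈ 542 N

Take moments about support B.
Sack of grain: 35 × 10 = 350 N down at 3 m → arm 3 m, τ = 350 × 3 = 1050 N·m counterclockwise.
Potted plant: 5.7 × 10 = 57 N down at 4.3 m → arm 4.3 m, τ = 57 × 4.3 = 245.1 N·m counterclockwise.
Crate: 50 × 10 = 500 N down at 5 m → arm 5 m, τ = 500 × 5 = 2500 N·m counterclockwise.
Block: 4.4 × 10 = 44 N down at 1.2 m → arm 1.2 m, τ = 44 × 1.2 = 52.8 N·m counterclockwise.
Net load moment about support B = 3848 N·m counterclockwise.
Reaction R at support A is upward at 7.1 m, arm 7.1 m → moment R × 7.1 clockwise.
Balancing moments: R × 7.1 = 3848, giving R = 542 N.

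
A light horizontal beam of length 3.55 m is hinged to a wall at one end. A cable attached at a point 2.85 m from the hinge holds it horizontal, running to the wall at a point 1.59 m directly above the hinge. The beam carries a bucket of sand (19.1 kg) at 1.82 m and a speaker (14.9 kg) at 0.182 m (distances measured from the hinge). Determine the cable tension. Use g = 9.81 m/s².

Taking torques about the hinge:
Bucket of sand: 19.1 × 9.81 = 187.4 N down at 1.82 m → arm 1.82 m, τ = 187.4 × 1.82 = 341.1 N·m clockwise.
Speaker: 14.9 × 9.81 = 146.2 N down at 0.182 m → arm 0.182 m, τ = 146.2 × 0.182 = 26.61 N·m clockwise.
Total clockwise load moment = 367.7 N·m.
The cable tension T acts at 2.85 m; only its component perpendicular to the beam, T sinθ, produces torque. sinθ = h/√(h²+d²) = 1.59/√(1.59²+2.85²) = 0.4872.
For rotational equilibrium, T × 2.85 × 0.4872 = 367.7, so T = 367.7 / 1.389 = 265 N.

T ≈ 265 N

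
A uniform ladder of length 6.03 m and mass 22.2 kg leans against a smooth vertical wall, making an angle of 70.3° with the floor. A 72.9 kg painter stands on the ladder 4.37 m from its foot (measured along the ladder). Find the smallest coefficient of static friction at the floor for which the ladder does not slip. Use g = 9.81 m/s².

μ_min ≈ 0.241

Take moments about the foot of the ladder.
Ladder weight 22.2×9.81 = 217.8 N acts at 3.015 m along the ladder; its horizontal arm is 3.015·cos70.3° = 1.016 m → τ = 221.3 N·m clockwise.
Painter: 72.9×9.81 = 715.1 N at 4.37 m → arm 1.473 m → τ = 1053 N·m clockwise.
Wall normal N acts horizontally at the top; its moment arm is the height L sinθ = 6.03·sin70.3° = 5.677 m, counterclockwise.
Setting net torque to zero: N × 5.677 = 1274 → N = 224.4 N.
ΣFx = 0 ⇒ f = N_wall = 224.4 N. ΣFy = 0 ⇒ N_floor = 932.9 N.
μ_min = f / N_floor = 224.4 / 932.9 = 0.241.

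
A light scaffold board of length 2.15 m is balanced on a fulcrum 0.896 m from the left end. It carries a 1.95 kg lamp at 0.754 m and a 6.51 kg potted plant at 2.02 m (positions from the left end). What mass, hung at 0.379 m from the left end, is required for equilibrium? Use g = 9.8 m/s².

m ≈ 13.6 kg

About the fulcrum (at 0.896 m from the left end):
Lamp: 1.95 × 9.8 = 19.11 N down at 0.754 m → arm 0.142 m, τ = 19.11 × 0.142 = 2.714 N·m counterclockwise.
Potted plant: 6.51 × 9.8 = 63.8 N down at 2.02 m → arm 1.124 m, τ = 63.8 × 1.124 = 71.71 N·m clockwise.
Net moment of known loads = 69 N·m clockwise.
An unknown mass m at 0.379 m has arm 0.517 m; its moment is m·g·0.517 counterclockwise.
Στ = 0 ⇒ m × 9.8 × 0.517 = 69 ⇒ m = 69 / (9.8 × 0.517) = 13.6 kg.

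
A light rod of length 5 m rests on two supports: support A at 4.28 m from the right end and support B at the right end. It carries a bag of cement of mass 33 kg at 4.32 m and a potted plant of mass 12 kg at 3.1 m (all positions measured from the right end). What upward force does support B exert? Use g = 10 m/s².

R_B ≈ 30 N

Taking torques about support A:
Bag of cement: 33 × 10 = 330 N down at 4.32 m → arm 0.04 m, τ = 330 × 0.04 = 13.2 N·m counterclockwise.
Potted plant: 12 × 10 = 120 N down at 3.1 m → arm 1.18 m, τ = 120 × 1.18 = 141.6 N·m clockwise.
Net load moment about support A = 128.4 N·m clockwise.
Reaction R at support B is upward at 0 m, arm 4.28 m → moment R × 4.28 counterclockwise.
Στ = 0 ⇒ R × 4.28 = 128.4 ⇒ R = 30 N.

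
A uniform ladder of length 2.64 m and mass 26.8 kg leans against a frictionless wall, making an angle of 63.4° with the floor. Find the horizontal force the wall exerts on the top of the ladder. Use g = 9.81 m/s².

N_wall ≈ 65.8 N

Take moments about the foot of the ladder.
Ladder weight 26.8×9.81 = 262.9 N acts at 1.32 m along the ladder; its horizontal arm is 1.32·cos63.4° = 0.591 m → τ = 155.4 N·m clockwise.
Wall normal N acts horizontally at the top; its moment arm is the height L sinθ = 2.64·sin63.4° = 2.361 m, counterclockwise.
For rotational equilibrium, N × 2.361 = 155.4, so N = 65.8 N.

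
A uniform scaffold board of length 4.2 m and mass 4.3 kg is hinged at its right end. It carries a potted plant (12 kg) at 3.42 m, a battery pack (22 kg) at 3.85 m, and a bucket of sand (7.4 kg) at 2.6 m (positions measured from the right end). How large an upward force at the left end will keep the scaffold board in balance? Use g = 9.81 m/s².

Taking torques about the right end:
Beam weight: 4.3 × 9.81 = 42.18 N down at 2.1 m → arm 2.1 m, τ = 42.18 × 2.1 = 88.58 N·m counterclockwise.
Potted plant: 12 × 9.81 = 117.7 N down at 3.42 m → arm 3.42 m, τ = 117.7 × 3.42 = 402.5 N·m counterclockwise.
Battery pack: 22 × 9.81 = 215.8 N down at 3.85 m → arm 3.85 m, τ = 215.8 × 3.85 = 830.8 N·m counterclockwise.
Bucket of sand: 7.4 × 9.81 = 72.59 N down at 2.6 m → arm 2.6 m, τ = 72.59 × 2.6 = 188.7 N·m counterclockwise.
Net moment of the loads = 1511 N·m counterclockwise.
The upward force F acts at the left end, arm 4.2 m, giving F × 4.2 clockwise.
For rotational equilibrium, F × 4.2 = 1511, so F = 1511 / 4.2 = 360 N.

F ≈ 360 N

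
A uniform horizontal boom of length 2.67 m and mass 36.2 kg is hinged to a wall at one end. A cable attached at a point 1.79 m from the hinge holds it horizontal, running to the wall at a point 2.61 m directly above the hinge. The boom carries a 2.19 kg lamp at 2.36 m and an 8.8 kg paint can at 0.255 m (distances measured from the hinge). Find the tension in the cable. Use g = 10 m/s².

T ≈ 378 N

Choose the hinge as the axis so the unknown hinge reaction has zero arm there.
Beam weight: 36.2 × 10 = 362 N down at 1.335 m → arm 1.335 m, τ = 362 × 1.335 = 483.3 N·m clockwise.
Lamp: 2.19 × 10 = 21.9 N down at 2.36 m → arm 2.36 m, τ = 21.9 × 2.36 = 51.68 N·m clockwise.
Paint can: 8.8 × 10 = 88 N down at 0.255 m → arm 0.255 m, τ = 88 × 0.255 = 22.44 N·m clockwise.
Total clockwise load moment = 557.4 N·m.
The cable tension T acts at 1.79 m; only its component perpendicular to the boom, T sinθ, produces torque. sinθ = h/√(h²+d²) = 2.61/√(2.61²+1.79²) = 0.8247.
Balancing moments: T × 1.79 × 0.8247 = 557.4, giving T = 557.4 / 1.476 = 378 N.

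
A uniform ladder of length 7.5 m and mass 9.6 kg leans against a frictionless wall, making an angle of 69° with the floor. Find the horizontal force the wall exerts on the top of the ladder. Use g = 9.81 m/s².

N_wall ≈ 18.1 N

Taking torques about the foot of the ladder:
Ladder weight 9.6×9.81 = 94.18 N acts at 3.75 m along the ladder; its horizontal arm is 3.75·cos69° = 1.344 m → τ = 126.6 N·m clockwise.
Wall normal N acts horizontally at the top; its moment arm is the height L sinθ = 7.5·sin69° = 7.002 m, counterclockwise.
For rotational equilibrium, N × 7.002 = 126.6, so N = 18.1 N.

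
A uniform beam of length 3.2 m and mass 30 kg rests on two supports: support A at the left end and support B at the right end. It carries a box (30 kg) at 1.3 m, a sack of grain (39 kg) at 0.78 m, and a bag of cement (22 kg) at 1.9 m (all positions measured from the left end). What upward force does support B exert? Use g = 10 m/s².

Taking torques about support A:
Beam weight: 30 × 10 = 300 N down at 1.6 m → arm 1.6 m, τ = 300 × 1.6 = 480 N·m clockwise.
Box: 30 × 10 = 300 N down at 1.3 m → arm 1.3 m, τ = 300 × 1.3 = 390 N·m clockwise.
Sack of grain: 39 × 10 = 390 N down at 0.78 m → arm 0.78 m, τ = 390 × 0.78 = 304.2 N·m clockwise.
Bag of cement: 22 × 10 = 220 N down at 1.9 m → arm 1.9 m, τ = 220 × 1.9 = 418 N·m clockwise.
Net load moment about support A = 1592 N·m clockwise.
Reaction R at support B is upward at 3.2 m, arm 3.2 m → moment R × 3.2 counterclockwise.
Setting net torque to zero: R × 3.2 = 1592 → R = 498 N.

R_B ≈ 498 N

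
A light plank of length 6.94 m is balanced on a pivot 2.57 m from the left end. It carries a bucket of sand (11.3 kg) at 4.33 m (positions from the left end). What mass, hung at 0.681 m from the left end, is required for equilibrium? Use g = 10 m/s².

About the pivot (at 2.57 m from the left end):
Bucket of sand: 11.3 × 10 = 113 N down at 4.33 m → arm 1.76 m, τ = 113 × 1.76 = 198.9 N·m clockwise.
Net moment of known loads = 198.9 N·m clockwise.
An unknown mass m at 0.681 m has arm 1.889 m; its moment is m·g·1.889 counterclockwise.
Setting net torque to zero: m × 10 × 1.889 = 198.9 → m = 198.9 / (10 × 1.889) = 10.5 kg.

m ≈ 10.5 kg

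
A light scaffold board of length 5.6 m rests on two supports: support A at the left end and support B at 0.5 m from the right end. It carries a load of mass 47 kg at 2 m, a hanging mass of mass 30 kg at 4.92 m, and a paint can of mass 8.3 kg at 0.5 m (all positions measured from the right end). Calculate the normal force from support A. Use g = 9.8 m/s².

Take moments about support B.
Load: 47 × 9.8 = 460.6 N down at 2 m → arm 1.5 m, τ = 460.6 × 1.5 = 690.9 N·m counterclockwise.
Hanging mass: 30 × 9.8 = 294 N down at 4.92 m → arm 4.42 m, τ = 294 × 4.42 = 1299 N·m counterclockwise.
Paint can: acts at the support B, moment arm 0 → no torque.
Net load moment about support B = 1990 N·m counterclockwise.
Reaction R at support A is upward at 5.6 m, arm 5.1 m → moment R × 5.1 clockwise.
Στ = 0 ⇒ R × 5.1 = 1990 ⇒ R = 390 N.

R_A ≈ 390 N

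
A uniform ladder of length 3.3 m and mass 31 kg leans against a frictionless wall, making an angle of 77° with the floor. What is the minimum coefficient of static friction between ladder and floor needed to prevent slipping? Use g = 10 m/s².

μ_min ≈ 0.115

About the foot of the ladder:
Ladder weight 31×10 = 310 N acts at 1.65 m along the ladder; its horizontal arm is 1.65·cos77° = 0.3712 m → τ = 115.1 N·m clockwise.
Wall normal N acts horizontally at the top; its moment arm is the height L sinθ = 3.3·sin77° = 3.215 m, counterclockwise.
Στ = 0 ⇒ N × 3.215 = 115.1 ⇒ N = 35.8 N.
ΣFx = 0 ⇒ f = N_wall = 35.8 N. ΣFy = 0 ⇒ N_floor = 310 N.
μ_min = f / N_floor = 35.8 / 310 = 0.115.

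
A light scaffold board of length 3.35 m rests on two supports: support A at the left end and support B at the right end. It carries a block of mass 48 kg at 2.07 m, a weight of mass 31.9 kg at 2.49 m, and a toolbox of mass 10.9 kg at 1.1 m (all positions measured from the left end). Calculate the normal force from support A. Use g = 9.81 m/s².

Taking torques about support B:
Block: 48 × 9.81 = 470.9 N down at 2.07 m → arm 1.28 m, τ = 470.9 × 1.28 = 602.8 N·m counterclockwise.
Weight: 31.9 × 9.81 = 312.9 N down at 2.49 m → arm 0.86 m, τ = 312.9 × 0.86 = 269.1 N·m counterclockwise.
Toolbox: 10.9 × 9.81 = 106.9 N down at 1.1 m → arm 2.25 m, τ = 106.9 × 2.25 = 240.5 N·m counterclockwise.
Net load moment about support B = 1112 N·m counterclockwise.
Reaction R at support A is upward at 0 m, arm 3.35 m → moment R × 3.35 clockwise.
Setting net torque to zero: R × 3.35 = 1112 → R = 332 N.

R_A ≈ 332 N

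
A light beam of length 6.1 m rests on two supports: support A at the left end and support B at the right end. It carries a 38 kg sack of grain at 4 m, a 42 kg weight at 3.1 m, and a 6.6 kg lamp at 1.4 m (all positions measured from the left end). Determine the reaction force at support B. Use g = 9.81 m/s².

About support A:
Sack of grain: 38 × 9.81 = 372.8 N down at 4 m → arm 4 m, τ = 372.8 × 4 = 1491 N·m clockwise.
Weight: 42 × 9.81 = 412 N down at 3.1 m → arm 3.1 m, τ = 412 × 3.1 = 1277 N·m clockwise.
Lamp: 6.6 × 9.81 = 64.75 N down at 1.4 m → arm 1.4 m, τ = 64.75 × 1.4 = 90.65 N·m clockwise.
Net load moment about support A = 2859 N·m clockwise.
Reaction R at support B is upward at 6.1 m, arm 6.1 m → moment R × 6.1 counterclockwise.
Balancing moments: R × 6.1 = 2859, giving R = 469 N.

R_B ≈ 469 N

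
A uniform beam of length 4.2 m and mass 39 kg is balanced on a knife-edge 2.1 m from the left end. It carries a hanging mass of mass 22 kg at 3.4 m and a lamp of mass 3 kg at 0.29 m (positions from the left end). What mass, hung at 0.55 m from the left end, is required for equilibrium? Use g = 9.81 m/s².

Take moments about the knife-edge (at 2.1 m from the left end).
Beam weight: acts at the knife-edge, moment arm 0 → no torque.
Hanging mass: 22 × 9.81 = 215.8 N down at 3.4 m → arm 1.3 m, τ = 215.8 × 1.3 = 280.5 N·m clockwise.
Lamp: 3 × 9.81 = 29.43 N down at 0.29 m → arm 1.81 m, τ = 29.43 × 1.81 = 53.27 N·m counterclockwise.
Net moment of known loads = 227.2 N·m clockwise.
An unknown mass m at 0.55 m has arm 1.55 m; its moment is m·g·1.55 counterclockwise.
For rotational equilibrium, m × 9.81 × 1.55 = 227.2, so m = 227.2 / (9.81 × 1.55) = 14.9 kg.

m ≈ 14.9 kg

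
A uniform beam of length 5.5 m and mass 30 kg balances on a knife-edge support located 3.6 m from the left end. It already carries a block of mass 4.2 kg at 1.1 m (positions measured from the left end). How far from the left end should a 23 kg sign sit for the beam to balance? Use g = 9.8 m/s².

Take moments about the knife-edge support (at 3.6 m from the left end).
Beam weight: 30 × 9.8 = 294 N down at 2.75 m → arm 0.85 m, τ = 294 × 0.85 = 249.9 N·m counterclockwise.
Block: 4.2 × 9.8 = 41.16 N down at 1.1 m → arm 2.5 m, τ = 41.16 × 2.5 = 102.9 N·m counterclockwise.
Net moment of existing loads = 352.8 N·m counterclockwise.
The sign weighs 23 × 9.8 = 225.4 N and must supply an equal clockwise moment, so its lever arm about the knife-edge support is 352.8 / 225.4 = 1.57 m.
That puts it at 3.6 + 1.57 = 5.17 m from the left end.

x ≈ 5.17 m from the left end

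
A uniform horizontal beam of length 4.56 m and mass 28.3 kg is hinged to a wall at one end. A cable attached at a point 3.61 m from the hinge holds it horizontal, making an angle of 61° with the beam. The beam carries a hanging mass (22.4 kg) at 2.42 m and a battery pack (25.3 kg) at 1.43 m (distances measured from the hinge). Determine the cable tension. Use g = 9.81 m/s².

T ≈ 481 N

Take moments about the hinge.
Beam weight: 28.3 × 9.81 = 277.6 N down at 2.28 m → arm 2.28 m, τ = 277.6 × 2.28 = 632.9 N·m clockwise.
Hanging mass: 22.4 × 9.81 = 219.7 N down at 2.42 m → arm 2.42 m, τ = 219.7 × 2.42 = 531.7 N·m clockwise.
Battery pack: 25.3 × 9.81 = 248.2 N down at 1.43 m → arm 1.43 m, τ = 248.2 × 1.43 = 354.9 N·m clockwise.
Total clockwise load moment = 1520 N·m.
The cable tension T acts at 3.61 m; only its component perpendicular to the beam, T sinθ, produces torque. sin 61° = 0.8746.
For rotational equilibrium, T × 3.61 × 0.8746 = 1520, so T = 1520 / 3.157 = 481 N.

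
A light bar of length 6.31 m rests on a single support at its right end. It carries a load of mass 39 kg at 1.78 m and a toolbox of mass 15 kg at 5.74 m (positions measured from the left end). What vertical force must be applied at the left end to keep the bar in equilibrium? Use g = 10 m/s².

Taking torques about the right end:
Load: 39 × 10 = 390 N down at 1.78 m → arm 4.53 m, τ = 390 × 4.53 = 1767 N·m counterclockwise.
Toolbox: 15 × 10 = 150 N down at 5.74 m → arm 0.57 m, τ = 150 × 0.57 = 85.5 N·m counterclockwise.
Net moment of the loads = 1852 N·m counterclockwise.
The upward force F acts at the left end, arm 6.31 m, giving F × 6.31 clockwise.
Setting net torque to zero: F × 6.31 = 1852 → F = 1852 / 6.31 = 294 N.

F ≈ 294 N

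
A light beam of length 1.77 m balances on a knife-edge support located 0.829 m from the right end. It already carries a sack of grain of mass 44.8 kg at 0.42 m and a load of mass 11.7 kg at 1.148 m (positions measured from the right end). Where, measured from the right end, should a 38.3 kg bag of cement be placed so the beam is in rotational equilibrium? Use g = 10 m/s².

Taking torques about the knife-edge support (at 0.829 m from the right end):
Sack of grain: 44.8 × 10 = 448 N down at 0.42 m → arm 0.409 m, τ = 448 × 0.409 = 183.2 N·m clockwise.
Load: 11.7 × 10 = 117 N down at 1.148 m → arm 0.319 m, τ = 117 × 0.319 = 37.32 N·m counterclockwise.
Net moment of existing loads = 145.9 N·m clockwise.
The bag of cement weighs 38.3 × 10 = 383 N and must supply an equal counterclockwise moment, so its lever arm about the knife-edge support is 145.9 / 383 = 0.381 m.
That puts it at 0.829 + 0.381 = 1.21 m from the right end.

x ≈ 1.21 m from the right end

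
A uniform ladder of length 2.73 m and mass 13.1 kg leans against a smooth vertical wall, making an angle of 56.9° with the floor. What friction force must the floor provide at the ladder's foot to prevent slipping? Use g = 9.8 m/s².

f ≈ 41.8 N

About the foot of the ladder:
Ladder weight 13.1×9.8 = 128.4 N acts at 1.365 m along the ladder; its horizontal arm is 1.365·cos56.9° = 0.7454 m → τ = 95.71 N·m clockwise.
Wall normal N acts horizontally at the top; its moment arm is the height L sinθ = 2.73·sin56.9° = 2.287 m, counterclockwise.
Setting net torque to zero: N × 2.287 = 95.71 → N = 41.8 N.
ΣFx = 0: friction at the foot balances the wall's push, so f = N_wall = 41.8 N.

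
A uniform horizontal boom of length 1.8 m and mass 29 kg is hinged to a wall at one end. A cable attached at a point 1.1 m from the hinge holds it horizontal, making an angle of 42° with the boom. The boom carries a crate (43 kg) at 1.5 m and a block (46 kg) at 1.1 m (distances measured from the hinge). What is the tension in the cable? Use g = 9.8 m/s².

T ≈ 1880 N

Taking torques about the hinge:
Beam weight: 29 × 9.8 = 284.2 N down at 0.9 m → arm 0.9 m, τ = 284.2 × 0.9 = 255.8 N·m clockwise.
Crate: 43 × 9.8 = 421.4 N down at 1.5 m → arm 1.5 m, τ = 421.4 × 1.5 = 632.1 N·m clockwise.
Block: 46 × 9.8 = 450.8 N down at 1.1 m → arm 1.1 m, τ = 450.8 × 1.1 = 495.9 N·m clockwise.
Total clockwise load moment = 1384 N·m.
The cable tension T acts at 1.1 m; only its component perpendicular to the boom, T sinθ, produces torque. sin 42° = 0.6691.
Στ = 0 ⇒ T × 1.1 × 0.6691 = 1384 ⇒ T = 1384 / 0.736 = 1880 N.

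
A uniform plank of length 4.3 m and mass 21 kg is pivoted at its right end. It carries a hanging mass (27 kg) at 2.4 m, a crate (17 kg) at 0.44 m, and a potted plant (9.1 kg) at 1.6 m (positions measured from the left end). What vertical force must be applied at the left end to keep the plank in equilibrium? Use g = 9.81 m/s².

Taking torques about the right end:
Beam weight: 21 × 9.81 = 206 N down at 2.15 m → arm 2.15 m, τ = 206 × 2.15 = 442.9 N·m counterclockwise.
Hanging mass: 27 × 9.81 = 264.9 N down at 2.4 m → arm 1.9 m, τ = 264.9 × 1.9 = 503.3 N·m counterclockwise.
Crate: 17 × 9.81 = 166.8 N down at 0.44 m → arm 3.86 m, τ = 166.8 × 3.86 = 643.8 N·m counterclockwise.
Potted plant: 9.1 × 9.81 = 89.27 N down at 1.6 m → arm 2.7 m, τ = 89.27 × 2.7 = 241 N·m counterclockwise.
Net moment of the loads = 1831 N·m counterclockwise.
The upward force F acts at the left end, arm 4.3 m, giving F × 4.3 clockwise.
Setting net torque to zero: F × 4.3 = 1831 → F = 1831 / 4.3 = 426 N.

F ≈ 426 N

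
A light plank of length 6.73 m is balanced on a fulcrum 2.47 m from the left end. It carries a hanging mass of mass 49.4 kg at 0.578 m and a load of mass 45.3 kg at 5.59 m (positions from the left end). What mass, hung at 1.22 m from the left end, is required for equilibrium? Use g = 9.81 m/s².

About the fulcrum (at 2.47 m from the left end):
Hanging mass: 49.4 × 9.81 = 484.6 N down at 0.578 m → arm 1.892 m, τ = 484.6 × 1.892 = 916.9 N·m counterclockwise.
Load: 45.3 × 9.81 = 444.4 N down at 5.59 m → arm 3.12 m, τ = 444.4 × 3.12 = 1387 N·m clockwise.
Net moment of known loads = 470.1 N·m clockwise.
An unknown mass m at 1.22 m has arm 1.25 m; its moment is m·g·1.25 counterclockwise.
Setting net torque to zero: m × 9.81 × 1.25 = 470.1 → m = 470.1 / (9.81 × 1.25) = 38.3 kg.

m ≈ 38.3 kg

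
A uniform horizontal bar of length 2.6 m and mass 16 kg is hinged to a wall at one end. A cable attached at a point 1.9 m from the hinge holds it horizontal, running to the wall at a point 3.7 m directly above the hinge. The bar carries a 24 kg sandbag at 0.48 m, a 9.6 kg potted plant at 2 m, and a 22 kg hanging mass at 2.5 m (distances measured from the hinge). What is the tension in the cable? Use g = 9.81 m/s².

T ≈ 618 N

Choose the hinge as the axis so the unknown hinge reaction has zero arm there.
Beam weight: 16 × 9.81 = 157 N down at 1.3 m → arm 1.3 m, τ = 157 × 1.3 = 204.1 N·m clockwise.
Sandbag: 24 × 9.81 = 235.4 N down at 0.48 m → arm 0.48 m, τ = 235.4 × 0.48 = 113 N·m clockwise.
Potted plant: 9.6 × 9.81 = 94.18 N down at 2 m → arm 2 m, τ = 94.18 × 2 = 188.4 N·m clockwise.
Hanging mass: 22 × 9.81 = 215.8 N down at 2.5 m → arm 2.5 m, τ = 215.8 × 2.5 = 539.5 N·m clockwise.
Total clockwise load moment = 1045 N·m.
The cable tension T acts at 1.9 m; only its component perpendicular to the bar, T sinθ, produces torque. sinθ = h/√(h²+d²) = 3.7/√(3.7²+1.9²) = 0.8896.
Setting net torque to zero: T × 1.9 × 0.8896 = 1045 → T = 1045 / 1.69 = 618 N.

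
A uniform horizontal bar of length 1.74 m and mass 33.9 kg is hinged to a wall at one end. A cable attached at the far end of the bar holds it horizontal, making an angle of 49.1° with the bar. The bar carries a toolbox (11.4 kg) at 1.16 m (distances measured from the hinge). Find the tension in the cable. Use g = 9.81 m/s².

Taking torques about the hinge:
Beam weight: 33.9 × 9.81 = 332.6 N down at 0.87 m → arm 0.87 m, τ = 332.6 × 0.87 = 289.4 N·m clockwise.
Toolbox: 11.4 × 9.81 = 111.8 N down at 1.16 m → arm 1.16 m, τ = 111.8 × 1.16 = 129.7 N·m clockwise.
Total clockwise load moment = 419.1 N·m.
The cable tension T acts at 1.74 m; only its component perpendicular to the bar, T sinθ, produces torque. sin 49.1° = 0.7559.
Balancing moments: T × 1.74 × 0.7559 = 419.1, giving T = 419.1 / 1.315 = 319 N.

T ≈ 319 N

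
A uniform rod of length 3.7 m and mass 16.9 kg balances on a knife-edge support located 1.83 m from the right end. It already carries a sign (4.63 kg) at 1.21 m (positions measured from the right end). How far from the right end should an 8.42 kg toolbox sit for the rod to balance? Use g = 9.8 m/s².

x ≈ 2.13 m from the right end

Sum moments about the knife-edge support (at 1.83 m from the right end) (the support reaction has zero arm there).
Beam weight: 16.9 × 9.8 = 165.6 N down at 1.85 m → arm 0.02 m, τ = 165.6 × 0.02 = 3.312 N·m counterclockwise.
Sign: 4.63 × 9.8 = 45.37 N down at 1.21 m → arm 0.62 m, τ = 45.37 × 0.62 = 28.13 N·m clockwise.
Net moment of existing loads = 24.82 N·m clockwise.
The toolbox weighs 8.42 × 9.8 = 82.52 N and must supply an equal counterclockwise moment, so its lever arm about the knife-edge support is 24.82 / 82.52 = 0.301 m.
That puts it at 1.83 + 0.301 = 2.13 m from the right end.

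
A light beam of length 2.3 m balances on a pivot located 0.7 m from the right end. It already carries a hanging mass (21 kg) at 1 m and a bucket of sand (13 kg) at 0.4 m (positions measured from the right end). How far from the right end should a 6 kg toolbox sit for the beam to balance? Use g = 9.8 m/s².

About the pivot (at 0.7 m from the right end):
Hanging mass: 21 × 9.8 = 205.8 N down at 1 m → arm 0.3 m, τ = 205.8 × 0.3 = 61.74 N·m counterclockwise.
Bucket of sand: 13 × 9.8 = 127.4 N down at 0.4 m → arm 0.3 m, τ = 127.4 × 0.3 = 38.22 N·m clockwise.
Net moment of existing loads = 23.52 N·m counterclockwise.
The toolbox weighs 6 × 9.8 = 58.8 N and must supply an equal clockwise moment, so its lever arm about the pivot is 23.52 / 58.8 = 0.4 m.
That puts it at 0.7 − 0.4 = 0.3 m from the right end.

x ≈ 0.3 m from the right end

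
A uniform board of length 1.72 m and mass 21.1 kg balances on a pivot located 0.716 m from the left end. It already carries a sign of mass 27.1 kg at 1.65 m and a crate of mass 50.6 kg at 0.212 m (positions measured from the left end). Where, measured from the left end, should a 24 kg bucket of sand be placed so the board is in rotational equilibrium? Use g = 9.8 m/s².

Choose the pivot (at 0.716 m from the left end) as the axis so the support reaction has zero arm there.
Beam weight: 21.1 × 9.8 = 206.8 N down at 0.86 m → arm 0.144 m, τ = 206.8 × 0.144 = 29.78 N·m clockwise.
Sign: 27.1 × 9.8 = 265.6 N down at 1.65 m → arm 0.934 m, τ = 265.6 × 0.934 = 248.1 N·m clockwise.
Crate: 50.6 × 9.8 = 495.9 N down at 0.212 m → arm 0.504 m, τ = 495.9 × 0.504 = 249.9 N·m counterclockwise.
Net moment of existing loads = 27.98 N·m clockwise.
The bucket of sand weighs 24 × 9.8 = 235.2 N and must supply an equal counterclockwise moment, so its lever arm about the pivot is 27.98 / 235.2 = 0.119 m.
That puts it at 0.716 − 0.119 = 0.597 m from the left end.

x ≈ 0.597 m from the left end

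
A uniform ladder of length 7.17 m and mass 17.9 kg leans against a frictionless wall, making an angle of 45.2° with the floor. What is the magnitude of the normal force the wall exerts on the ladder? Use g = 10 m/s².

N_wall ≈ 88.9 N

Choose the foot of the ladder as the axis so the floor normal and friction both act there and drop out.
Ladder weight 17.9×10 = 179 N acts at 3.585 m along the ladder; its horizontal arm is 3.585·cos45.2° = 2.526 m → τ = 452.2 N·m clockwise.
Wall normal N acts horizontally at the top; its moment arm is the height L sinθ = 7.17·sin45.2° = 5.088 m, counterclockwise.
For rotational equilibrium, N × 5.088 = 452.2, so N = 88.9 N.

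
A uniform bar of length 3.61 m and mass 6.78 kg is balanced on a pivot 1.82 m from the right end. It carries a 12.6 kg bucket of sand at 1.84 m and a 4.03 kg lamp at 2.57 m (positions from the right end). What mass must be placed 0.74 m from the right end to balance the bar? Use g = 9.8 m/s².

m ≈ 2.94 kg

Taking torques about the pivot (at 1.82 m from the right end):
Beam weight: 6.78 × 9.8 = 66.44 N down at 1.805 m → arm 0.015 m, τ = 66.44 × 0.015 = 0.9966 N·m clockwise.
Bucket of sand: 12.6 × 9.8 = 123.5 N down at 1.84 m → arm 0.02 m, τ = 123.5 × 0.02 = 2.47 N·m counterclockwise.
Lamp: 4.03 × 9.8 = 39.49 N down at 2.57 m → arm 0.75 m, τ = 39.49 × 0.75 = 29.62 N·m counterclockwise.
Net moment of known loads = 31.09 N·m counterclockwise.
An unknown mass m at 0.74 m has arm 1.08 m; its moment is m·g·1.08 clockwise.
Setting net torque to zero: m × 9.8 × 1.08 = 31.09 → m = 31.09 / (9.8 × 1.08) = 2.94 kg.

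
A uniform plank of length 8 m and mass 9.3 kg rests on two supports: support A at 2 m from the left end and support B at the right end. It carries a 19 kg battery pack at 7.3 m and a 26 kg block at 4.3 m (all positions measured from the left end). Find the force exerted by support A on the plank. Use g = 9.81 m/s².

R_A ≈ 240 N

Taking torques about support B:
Beam weight: 9.3 × 9.81 = 91.23 N down at 4 m → arm 4 m, τ = 91.23 × 4 = 364.9 N·m counterclockwise.
Battery pack: 19 × 9.81 = 186.4 N down at 7.3 m → arm 0.7 m, τ = 186.4 × 0.7 = 130.5 N·m counterclockwise.
Block: 26 × 9.81 = 255.1 N down at 4.3 m → arm 3.7 m, τ = 255.1 × 3.7 = 943.9 N·m counterclockwise.
Net load moment about support B = 1439 N·m counterclockwise.
Reaction R at support A is upward at 2 m, arm 6 m → moment R × 6 clockwise.
Setting net torque to zero: R × 6 = 1439 → R = 240 N.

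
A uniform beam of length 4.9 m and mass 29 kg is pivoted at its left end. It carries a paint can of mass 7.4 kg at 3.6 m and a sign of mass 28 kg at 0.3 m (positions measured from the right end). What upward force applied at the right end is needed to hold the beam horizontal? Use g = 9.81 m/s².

Taking torques about the left end:
Beam weight: 29 × 9.81 = 284.5 N down at 2.45 m → arm 2.45 m, τ = 284.5 × 2.45 = 697 N·m clockwise.
Paint can: 7.4 × 9.81 = 72.59 N down at 3.6 m → arm 1.3 m, τ = 72.59 × 1.3 = 94.37 N·m clockwise.
Sign: 28 × 9.81 = 274.7 N down at 0.3 m → arm 4.6 m, τ = 274.7 × 4.6 = 1264 N·m clockwise.
Net moment of the loads = 2055 N·m clockwise.
The upward force F acts at the right end, arm 4.9 m, giving F × 4.9 counterclockwise.
For rotational equilibrium, F × 4.9 = 2055, so F = 2055 / 4.9 = 419 N.

F ≈ 419 N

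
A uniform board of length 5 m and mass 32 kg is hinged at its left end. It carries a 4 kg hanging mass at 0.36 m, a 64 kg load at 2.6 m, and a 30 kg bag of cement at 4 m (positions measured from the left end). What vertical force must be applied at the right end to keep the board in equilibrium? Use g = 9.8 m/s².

F ≈ 721 N

Sum moments about the left end (the unknown pivot reaction has zero arm there).
Beam weight: 32 × 9.8 = 313.6 N down at 2.5 m → arm 2.5 m, τ = 313.6 × 2.5 = 784 N·m clockwise.
Hanging mass: 4 × 9.8 = 39.2 N down at 0.36 m → arm 0.36 m, τ = 39.2 × 0.36 = 14.11 N·m clockwise.
Load: 64 × 9.8 = 627.2 N down at 2.6 m → arm 2.6 m, τ = 627.2 × 2.6 = 1631 N·m clockwise.
Bag of cement: 30 × 9.8 = 294 N down at 4 m → arm 4 m, τ = 294 × 4 = 1176 N·m clockwise.
Net moment of the loads = 3605 N·m clockwise.
The upward force F acts at the right end, arm 5 m, giving F × 5 counterclockwise.
Balancing moments: F × 5 = 3605, giving F = 3605 / 5 = 721 N.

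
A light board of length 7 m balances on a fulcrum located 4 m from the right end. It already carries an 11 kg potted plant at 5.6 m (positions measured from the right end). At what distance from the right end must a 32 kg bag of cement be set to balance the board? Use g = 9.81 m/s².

Take moments about the fulcrum (at 4 m from the right end).
Potted plant: 11 × 9.81 = 107.9 N down at 5.6 m → arm 1.6 m, τ = 107.9 × 1.6 = 172.6 N·m counterclockwise.
Net moment of existing loads = 172.6 N·m counterclockwise.
The bag of cement weighs 32 × 9.81 = 313.9 N and must supply an equal clockwise moment, so its lever arm about the fulcrum is 172.6 / 313.9 = 0.55 m.
That puts it at 4 − 0.55 = 3.45 m from the right end.

x ≈ 3.45 m from the right end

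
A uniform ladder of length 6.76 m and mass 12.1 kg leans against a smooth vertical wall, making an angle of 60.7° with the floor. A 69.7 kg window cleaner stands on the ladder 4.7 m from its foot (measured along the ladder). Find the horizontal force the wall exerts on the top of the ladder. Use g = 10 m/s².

Take moments about the foot of the ladder.
Ladder weight 12.1×10 = 121 N acts at 3.38 m along the ladder; its horizontal arm is 3.38·cos60.7° = 1.654 m → τ = 200.1 N·m clockwise.
Window cleaner: 69.7×10 = 697 N at 4.7 m → arm 2.3 m → τ = 1603 N·m clockwise.
Wall normal N acts horizontally at the top; its moment arm is the height L sinθ = 6.76·sin60.7° = 5.895 m, counterclockwise.
Setting net torque to zero: N × 5.895 = 1803 → N = 306 N.

N_wall ≈ 306 N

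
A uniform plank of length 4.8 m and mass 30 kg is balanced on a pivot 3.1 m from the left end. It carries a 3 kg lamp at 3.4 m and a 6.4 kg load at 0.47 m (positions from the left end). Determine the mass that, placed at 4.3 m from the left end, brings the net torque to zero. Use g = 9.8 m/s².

Choose the pivot (at 3.1 m from the left end) as the axis so the support reaction has zero arm there.
Beam weight: 30 × 9.8 = 294 N down at 2.4 m → arm 0.7 m, τ = 294 × 0.7 = 205.8 N·m counterclockwise.
Lamp: 3 × 9.8 = 29.4 N down at 3.4 m → arm 0.3 m, τ = 29.4 × 0.3 = 8.82 N·m clockwise.
Load: 6.4 × 9.8 = 62.72 N down at 0.47 m → arm 2.63 m, τ = 62.72 × 2.63 = 165 N·m counterclockwise.
Net moment of known loads = 362 N·m counterclockwise.
An unknown mass m at 4.3 m has arm 1.2 m; its moment is m·g·1.2 clockwise.
Balancing moments: m × 9.8 × 1.2 = 362, giving m = 362 / (9.8 × 1.2) = 30.8 kg.

m ≈ 30.8 kg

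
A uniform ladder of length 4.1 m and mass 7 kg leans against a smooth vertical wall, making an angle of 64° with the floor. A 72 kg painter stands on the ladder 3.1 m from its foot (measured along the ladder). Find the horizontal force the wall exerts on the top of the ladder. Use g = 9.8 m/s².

N_wall ≈ 277 N

Choose the foot of the ladder as the axis so the floor normal and friction both act there and drop out.
Ladder weight 7×9.8 = 68.6 N acts at 2.05 m along the ladder; its horizontal arm is 2.05·cos64° = 0.8987 m → τ = 61.65 N·m clockwise.
Painter: 72×9.8 = 705.6 N at 3.1 m → arm 1.359 m → τ = 958.9 N·m clockwise.
Wall normal N acts horizontally at the top; its moment arm is the height L sinθ = 4.1·sin64° = 3.685 m, counterclockwise.
Balancing moments: N × 3.685 = 1021, giving N = 277 N.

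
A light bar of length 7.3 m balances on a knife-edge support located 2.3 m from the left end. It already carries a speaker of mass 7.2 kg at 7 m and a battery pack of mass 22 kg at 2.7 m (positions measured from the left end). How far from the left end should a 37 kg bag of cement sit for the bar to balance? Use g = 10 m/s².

x ≈ 1.15 m from the left end

Taking torques about the knife-edge support (at 2.3 m from the left end):
Speaker: 7.2 × 10 = 72 N down at 7 m → arm 4.7 m, τ = 72 × 4.7 = 338.4 N·m clockwise.
Battery pack: 22 × 10 = 220 N down at 2.7 m → arm 0.4 m, τ = 220 × 0.4 = 88 N·m clockwise.
Net moment of existing loads = 426.4 N·m clockwise.
The bag of cement weighs 37 × 10 = 370 N and must supply an equal counterclockwise moment, so its lever arm about the knife-edge support is 426.4 / 370 = 1.15 m.
That puts it at 2.3 − 1.15 = 1.15 m from the left end.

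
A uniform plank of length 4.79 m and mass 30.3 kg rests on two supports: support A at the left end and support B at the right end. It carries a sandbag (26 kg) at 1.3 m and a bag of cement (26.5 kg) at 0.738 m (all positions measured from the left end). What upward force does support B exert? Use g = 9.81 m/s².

Take moments about support A.
Beam weight: 30.3 × 9.81 = 297.2 N down at 2.395 m → arm 2.395 m, τ = 297.2 × 2.395 = 711.8 N·m clockwise.
Sandbag: 26 × 9.81 = 255.1 N down at 1.3 m → arm 1.3 m, τ = 255.1 × 1.3 = 331.6 N·m clockwise.
Bag of cement: 26.5 × 9.81 = 260 N down at 0.738 m → arm 0.738 m, τ = 260 × 0.738 = 191.9 N·m clockwise.
Net load moment about support A = 1235 N·m clockwise.
Reaction R at support B is upward at 4.79 m, arm 4.79 m → moment R × 4.79 counterclockwise.
Balancing moments: R × 4.79 = 1235, giving R = 258 N.

R_B ≈ 258 N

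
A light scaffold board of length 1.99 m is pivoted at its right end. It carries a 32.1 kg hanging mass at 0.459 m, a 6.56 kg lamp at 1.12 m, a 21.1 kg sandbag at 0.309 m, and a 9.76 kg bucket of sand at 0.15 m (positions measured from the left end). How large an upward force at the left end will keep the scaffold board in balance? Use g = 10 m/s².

F ≈ 544 N

Choose the right end as the axis so the unknown pivot reaction has zero arm there.
Hanging mass: 32.1 × 10 = 321 N down at 0.459 m → arm 1.531 m, τ = 321 × 1.531 = 491.5 N·m counterclockwise.
Lamp: 6.56 × 10 = 65.6 N down at 1.12 m → arm 0.87 m, τ = 65.6 × 0.87 = 57.07 N·m counterclockwise.
Sandbag: 21.1 × 10 = 211 N down at 0.309 m → arm 1.681 m, τ = 211 × 1.681 = 354.7 N·m counterclockwise.
Bucket of sand: 9.76 × 10 = 97.6 N down at 0.15 m → arm 1.84 m, τ = 97.6 × 1.84 = 179.6 N·m counterclockwise.
Net moment of the loads = 1083 N·m counterclockwise.
The upward force F acts at the left end, arm 1.99 m, giving F × 1.99 clockwise.
Balancing moments: F × 1.99 = 1083, giving F = 1083 / 1.99 = 544 N.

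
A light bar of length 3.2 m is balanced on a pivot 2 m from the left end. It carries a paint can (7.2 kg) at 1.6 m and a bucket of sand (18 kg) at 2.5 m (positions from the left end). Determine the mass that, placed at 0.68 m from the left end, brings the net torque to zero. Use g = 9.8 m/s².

Take moments about the pivot (at 2 m from the left end).
Paint can: 7.2 × 9.8 = 70.56 N down at 1.6 m → arm 0.4 m, τ = 70.56 × 0.4 = 28.22 N·m counterclockwise.
Bucket of sand: 18 × 9.8 = 176.4 N down at 2.5 m → arm 0.5 m, τ = 176.4 × 0.5 = 88.2 N·m clockwise.
Net moment of known loads = 59.98 N·m clockwise.
An unknown mass m at 0.68 m has arm 1.32 m; its moment is m·g·1.32 counterclockwise.
Στ = 0 ⇒ m × 9.8 × 1.32 = 59.98 ⇒ m = 59.98 / (9.8 × 1.32) = 4.64 kg.

m ≈ 4.64 kg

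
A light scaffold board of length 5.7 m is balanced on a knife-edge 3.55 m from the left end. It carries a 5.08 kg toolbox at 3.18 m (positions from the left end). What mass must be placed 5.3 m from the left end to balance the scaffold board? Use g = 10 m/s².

Choose the knife-edge (at 3.55 m from the left end) as the axis so the support reaction has zero arm there.
Toolbox: 5.08 × 10 = 50.8 N down at 3.18 m → arm 0.37 m, τ = 50.8 × 0.37 = 18.8 N·m counterclockwise.
Net moment of known loads = 18.8 N·m counterclockwise.
An unknown mass m at 5.3 m has arm 1.75 m; its moment is m·g·1.75 clockwise.
Στ = 0 ⇒ m × 10 × 1.75 = 18.8 ⇒ m = 18.8 / (10 × 1.75) = 1.07 kg.

m ≈ 1.07 kg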